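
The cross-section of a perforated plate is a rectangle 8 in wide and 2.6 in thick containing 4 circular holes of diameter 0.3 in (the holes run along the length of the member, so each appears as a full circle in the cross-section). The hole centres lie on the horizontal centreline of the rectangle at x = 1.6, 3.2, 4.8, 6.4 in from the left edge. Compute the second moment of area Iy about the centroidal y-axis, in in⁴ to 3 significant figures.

Split into non-overlapping primitives; take the origin at the lower-left of the bounding box.
Plate: 8 × 2.6, A = 20.8 in², x = 4 in, Ī = 110.93 in⁴.
Hole 1 (subtracted): ⌀0.3, A = 0.070686 in², x = 1.6 in, Ī = 0.00039761 in⁴.
Hole 2 (subtracted): ⌀0.3, A = 0.070686 in², x = 3.2 in, Ī = 0.00039761 in⁴.
Hole 3 (subtracted): ⌀0.3, A = 0.070686 in², x = 4.8 in, Ī = 0.00039761 in⁴.
Hole 4 (subtracted): ⌀0.3, A = 0.070686 in², x = 6.4 in, Ī = 0.00039761 in⁴.
By symmetry the centroid is at mid-width, x̄ = 4 in.
Transfer each piece to the centroidal y-axis using Ī + A·d² with d = x − 4:
  plate: d = 0 in → contributes +110.93 in⁴
  hole 1: d = -2.4 in → contributes −0.40755 in⁴
  hole 2: d = -0.8 in → contributes −0.045637 in⁴
  hole 3: d = 0.8 in → contributes −0.045637 in⁴
  hole 4: d = 2.4 in → contributes −0.40755 in⁴
Total I = 110.03 in⁴.

Iy ≈ 110 in⁴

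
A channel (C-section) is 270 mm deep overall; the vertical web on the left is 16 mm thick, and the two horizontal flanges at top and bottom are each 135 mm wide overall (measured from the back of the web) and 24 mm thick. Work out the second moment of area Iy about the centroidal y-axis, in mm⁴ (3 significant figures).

Iy ≈ 1.80 × 10⁷ mm⁴

Break the section into simple shapes (no overlaps), measuring from the bottom-left corner of the bounding box.
Web: 16 × 270, A = 4 320 mm², x = 8 mm, Ī = 92 160 mm⁴.
Top flange (beyond web): 119 × 24, A = 2 856 mm², x = 75.5 mm, Ī = 3 370 318 mm⁴.
Bottom flange (beyond web): 119 × 24, A = 2 856 mm², x = 75.5 mm, Ī = 3 370 318 mm⁴.
Centroid: x̄ = ΣA·x / ΣA = 46.433 mm.
Transfer each piece to the centroidal y-axis using Ī + A·d² with d = x − 46.433:
  web: d = -38.433 mm → contributes +6 473 217 mm⁴
  top flange (beyond web): d = 29.067 mm → contributes +5 783 323 mm⁴
  bottom flange (beyond web): d = 29.067 mm → contributes +5 783 323 mm⁴
Total I = 18 039 863 mm⁴.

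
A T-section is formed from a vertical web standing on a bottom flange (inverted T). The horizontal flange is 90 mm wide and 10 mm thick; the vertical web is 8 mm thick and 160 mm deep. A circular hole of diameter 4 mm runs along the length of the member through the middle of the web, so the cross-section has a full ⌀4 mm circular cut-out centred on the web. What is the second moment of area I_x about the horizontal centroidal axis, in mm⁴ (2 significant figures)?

I_x ≈ 6.5 × 10⁶ mm⁴

Treat the section as a set of non-overlapping primitives; coordinates are from the bounding-box lower-left.
Flange: 90 × 10, A = 900 mm², y = 5 mm, Ī = 7 500 mm⁴.
Web: 8 × 160, A = 1 280 mm², y = 90 mm, Ī = 2 730 667 mm⁴.
Hole (subtracted): ⌀4, A = 12.57 mm², y = 90 mm, Ī = 12.57 mm⁴.
Centroid: ȳ = ΣA·y / ΣA = 54.7 mm.
Transfer each piece to the horizontal centroidal axis using Ī + A·d² with d = y − 54.7:
  flange: d = -49.7 mm → contributes +2 231 011 mm⁴
  web: d = 35.3 mm → contributes +4 325 228 mm⁴
  hole: d = 35.3 mm → contributes −15 667 mm⁴
Total I = 6 540 571 mm⁴.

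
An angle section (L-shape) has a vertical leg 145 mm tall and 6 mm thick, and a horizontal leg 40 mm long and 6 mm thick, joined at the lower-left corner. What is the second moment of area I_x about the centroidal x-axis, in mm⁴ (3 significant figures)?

Split into non-overlapping primitives; take the origin at the lower-left of the bounding box.
Vertical leg: 6 × 145, A = 870 mm², y = 72.5 mm, Ī = 1 524 313 mm⁴.
Horizontal leg (remainder): 34 × 6, A = 204 mm², y = 3 mm, Ī = 612 mm⁴.
Centroid: ȳ = ΣA·y / ΣA = 59.299 mm.
Transfer each piece to the centroidal x-axis using Ī + A·d² with d = y − 59.299:
  vertical leg: d = 13.201 mm → contributes +1 675 927 mm⁴
  horizontal leg (remainder): d = -56.299 mm → contributes +647 203 mm⁴
Total I = 2 323 130 mm⁴.

I_x ≈ 2.32 × 10⁶ mm⁴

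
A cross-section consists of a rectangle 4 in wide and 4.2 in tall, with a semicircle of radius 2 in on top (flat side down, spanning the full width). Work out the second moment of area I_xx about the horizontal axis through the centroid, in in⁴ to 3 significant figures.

I_xx ≈ 66.2 in⁴

Treat the section as a set of non-overlapping primitives; coordinates are from the bounding-box lower-left.
Rectangular body: 4 × 4.2, A = 16.8 in², y = 2.1 in, Ī = 24.696 in⁴.
Semicircular cap: semicircle r = 2, A = 6.2832 in², y = 5.0488 in, Ī = 1.7561 in⁴.
Centroid: ȳ = ΣA·y / ΣA = 2.9027 in.
Transfer each piece to the horizontal axis through the centroid using Ī + A·d² with d = y − 2.9027:
  rectangular body: d = -0.80266 in → contributes +35.52 in⁴
  semicircular cap: d = 2.1462 in → contributes +30.697 in⁴
Total I = 66.216 in⁴.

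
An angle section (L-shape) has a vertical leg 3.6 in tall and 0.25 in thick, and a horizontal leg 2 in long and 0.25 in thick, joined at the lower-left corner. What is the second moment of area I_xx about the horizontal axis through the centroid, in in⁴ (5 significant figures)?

I_xx ≈ 1.8002 in⁴

Split into non-overlapping primitives; take the origin at the lower-left of the bounding box.
Vertical leg: 0.25 × 3.6, A = 0.9 in², y = 1.8 in, Ī = 0.972 in⁴.
Horizontal leg (remainder): 1.75 × 0.25, A = 0.4375 in², y = 0.125 in, Ī = 0.002278646 in⁴.
Centroid: ȳ = ΣA·y / ΣA = 1.252103 in.
Transfer each piece to the horizontal axis through the centroid using Ī + A·d² with d = y − 1.252103:
  vertical leg: d = 0.5478972 in → contributes +1.242172 in⁴
  horizontal leg (remainder): d = -1.127103 in → contributes +0.5580615 in⁴
Total I = 1.800234 in⁴.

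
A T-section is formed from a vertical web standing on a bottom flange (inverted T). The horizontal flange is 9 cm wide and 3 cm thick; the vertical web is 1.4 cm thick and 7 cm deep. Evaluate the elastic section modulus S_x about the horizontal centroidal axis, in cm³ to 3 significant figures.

Split into non-overlapping primitives; take the origin at the lower-left of the bounding box.
Flange: 9 × 3, A = 27 cm², y = 1.5 cm, Ī = 20.25 cm⁴.
Web: 1.4 × 7, A = 9.8 cm², y = 6.5 cm, Ī = 40.017 cm⁴.
Centroid: ȳ = ΣA·y / ΣA = 2.8315 cm.
Transfer each piece to the horizontal centroidal axis using Ī + A·d² with d = y − 2.8315:
  flange: d = -1.3315 cm → contributes +68.12 cm⁴
  web: d = 3.6685 cm → contributes +171.9 cm⁴
Total I = 240.02 cm⁴.
Extreme fibre distance c = 7.1685 cm; S = I/c = 33.483 cm³.

S_x ≈ 33.5 cm³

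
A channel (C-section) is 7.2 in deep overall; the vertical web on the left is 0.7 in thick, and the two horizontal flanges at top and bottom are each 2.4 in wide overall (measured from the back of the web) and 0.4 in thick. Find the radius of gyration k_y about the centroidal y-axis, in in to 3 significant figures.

k_y ≈ 0.569 in

Decompose the section into non-overlapping parts with the origin at the bottom-left of its bounding rectangle.
Web: 0.7 × 7.2, A = 5.04 in², x = 0.35 in, Ī = 0.2058 in⁴.
Top flange (beyond web): 1.7 × 0.4, A = 0.68 in², x = 1.55 in, Ī = 0.16377 in⁴.
Bottom flange (beyond web): 1.7 × 0.4, A = 0.68 in², x = 1.55 in, Ī = 0.16377 in⁴.
Centroid: x̄ = ΣA·x / ΣA = 0.605 in.
Transfer each piece to the centroidal y-axis using Ī + A·d² with d = x − 0.605:
  web: d = -0.255 in → contributes +0.53353 in⁴
  top flange (beyond web): d = 0.945 in → contributes +0.77102 in⁴
  bottom flange (beyond web): d = 0.945 in → contributes +0.77102 in⁴
Total I = 2.0756 in⁴.
Radius of gyration: k = √(I/A) = √(2.0756 / 6.4) = 0.56948 in.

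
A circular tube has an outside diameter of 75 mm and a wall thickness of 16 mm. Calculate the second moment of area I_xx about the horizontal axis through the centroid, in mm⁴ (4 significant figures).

Split into non-overlapping primitives; take the origin at the lower-left of the bounding box.
Outer circle: ⌀75, A = 4417.86 mm², y = 37.5 mm, Ī = 1 553 156 mm⁴.
Bore (subtracted): ⌀43, A = 1452.2 mm², y = 37.5 mm, Ī = 167 820 mm⁴.
By symmetry the centroid is at mid-height, ȳ = 37.5 mm.
All pieces are centred on the horizontal axis through the centroid, so I = ΣĪ (holes subtracted) = 1 385 336 mm⁴.

I_xx ≈ 1.385 × 10⁶ mm⁴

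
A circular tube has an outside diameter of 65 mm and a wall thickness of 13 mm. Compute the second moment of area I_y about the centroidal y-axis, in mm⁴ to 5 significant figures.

I_y ≈ 7.6268 × 10⁵ mm⁴

Break the section into simple shapes (no overlaps), measuring from the bottom-left corner of the bounding box.
Outer circle: ⌀65, A = 3318.307 mm², x = 32.5 mm, Ī = 876240.5 mm⁴.
Bore (subtracted): ⌀39, A = 1194.591 mm², x = 32.5 mm, Ī = 113560.8 mm⁴.
By symmetry the centroid is at mid-width, x̄ = 32.5 mm.
All pieces are centred on the centroidal y-axis, so I = ΣĪ (holes subtracted) = 762679.7 mm⁴.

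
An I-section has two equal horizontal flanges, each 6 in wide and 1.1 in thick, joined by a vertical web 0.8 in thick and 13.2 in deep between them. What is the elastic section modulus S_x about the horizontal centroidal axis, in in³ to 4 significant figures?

Decompose the section into non-overlapping parts with the origin at the bottom-left of its bounding rectangle.
Bottom flange: 6 × 1.1, A = 6.6 in², y = 0.55 in, Ī = 0.6655 in⁴.
Web: 0.8 × 13.2, A = 10.56 in², y = 7.7 in, Ī = 153.331 in⁴.
Top flange: 6 × 1.1, A = 6.6 in², y = 14.85 in, Ī = 0.6655 in⁴.
By symmetry the centroid is at mid-height, ȳ = 7.7 in.
Transfer each piece to the horizontal centroidal axis using Ī + A·d² with d = y − 7.7:
  bottom flange: d = -7.15 in → contributes +338.074 in⁴
  web: d = 0 in → contributes +153.331 in⁴
  top flange: d = 7.15 in → contributes +338.074 in⁴
Total I = 829.479 in⁴.
Extreme fibre distance c = 7.7 in; S = I/c = 107.725 in³.

S_x ≈ 107.7 in³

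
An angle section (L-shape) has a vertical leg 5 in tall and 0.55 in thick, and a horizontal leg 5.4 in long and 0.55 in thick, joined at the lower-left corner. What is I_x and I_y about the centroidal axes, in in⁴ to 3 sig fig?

I_x ≈ 12.5 in⁴, I_y ≈ 15.2 in⁴

Break the section into simple shapes (no overlaps), measuring from the bottom-left corner of the bounding box.
Vertical leg: 0.55 × 5, A = 2.75 in², y = 2.5 in, Ī = 5.7292 in⁴.
Horizontal leg (remainder): 4.85 × 0.55, A = 2.6675 in², y = 0.275 in, Ī = 0.067243 in⁴.
Centroid: ȳ = ΣA·y / ΣA = 1.4044 in.
Transfer each piece to the centroidal x-axis using Ī + A·d² with d = y − 1.4044:
  vertical leg: d = 1.0956 in → contributes +9.0298 in⁴
  horizontal leg (remainder): d = -1.1294 in → contributes +3.47 in⁴
Total I = 12.5 in⁴.
For the y-axis: x̄ = 1.6044 in.
Repeating about the centroidal y-axis gives I_y = 15.169 in⁴.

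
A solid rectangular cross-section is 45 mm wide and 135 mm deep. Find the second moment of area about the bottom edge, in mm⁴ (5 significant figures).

I_base ≈ 3.6906 × 10⁷ mm⁴

The section: 45 × 135, A = 6 075 mm², y = 67.5 mm, Ī = 9 226 406 mm⁴.
Transfer it to a horizontal axis along the bottom face using Ī + A·d² with d = y − 0:
  the section: d = 67.5 mm → contributes +36 905 625 mm⁴
Total I = 36 905 625 mm⁴.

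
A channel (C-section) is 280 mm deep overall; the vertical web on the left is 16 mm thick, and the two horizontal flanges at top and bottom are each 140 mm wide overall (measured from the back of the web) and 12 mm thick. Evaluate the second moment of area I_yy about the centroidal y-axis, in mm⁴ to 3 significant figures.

Treat the section as a set of non-overlapping primitives; coordinates are from the bounding-box lower-left.
Web: 16 × 280, A = 4 480 mm², x = 8 mm, Ī = 95 573 mm⁴.
Top flange (beyond web): 124 × 12, A = 1 488 mm², x = 78 mm, Ī = 1 906 624 mm⁴.
Bottom flange (beyond web): 124 × 12, A = 1 488 mm², x = 78 mm, Ī = 1 906 624 mm⁴.
Centroid: x̄ = ΣA·x / ΣA = 35.94 mm.
Transfer each piece to the centroidal y-axis using Ī + A·d² with d = x − 35.94:
  web: d = -27.94 mm → contributes +3 592 835 mm⁴
  top flange (beyond web): d = 42.06 mm → contributes +4 538 972 mm⁴
  bottom flange (beyond web): d = 42.06 mm → contributes +4 538 972 mm⁴
Total I = 12 670 778 mm⁴.

I_yy ≈ 1.27 × 10⁷ mm⁴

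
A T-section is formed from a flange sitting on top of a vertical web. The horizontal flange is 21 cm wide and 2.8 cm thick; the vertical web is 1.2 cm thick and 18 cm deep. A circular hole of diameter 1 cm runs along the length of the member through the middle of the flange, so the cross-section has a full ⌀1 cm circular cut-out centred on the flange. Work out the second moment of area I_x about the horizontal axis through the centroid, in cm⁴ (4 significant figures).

Treat the section as a set of non-overlapping primitives; coordinates are from the bounding-box lower-left.
Flange: 21 × 2.8, A = 58.8 cm², y = 19.4 cm, Ī = 38.416 cm⁴.
Web: 1.2 × 18, A = 21.6 cm², y = 9 cm, Ī = 583.2 cm⁴.
Hole (subtracted): ⌀1, A = 0.785398 cm², y = 19.4 cm, Ī = 0.0490874 cm⁴.
Centroid: ȳ = ΣA·y / ΣA = 16.5784 cm.
Transfer each piece to the horizontal axis through the centroid using Ī + A·d² with d = y − 16.5784:
  flange: d = 2.82159 cm → contributes +506.546 cm⁴
  web: d = -7.57841 cm → contributes +1823.74 cm⁴
  hole: d = 2.82159 cm → contributes −6.30195 cm⁴
Total I = 2323.98 cm⁴.

I_x ≈ 2324 cm⁴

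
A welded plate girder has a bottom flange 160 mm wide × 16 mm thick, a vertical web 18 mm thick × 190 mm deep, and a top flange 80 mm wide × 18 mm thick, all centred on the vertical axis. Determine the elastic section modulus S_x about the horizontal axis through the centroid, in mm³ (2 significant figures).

Split into non-overlapping primitives; take the origin at the lower-left of the bounding box.
Bottom plate: 160 × 16, A = 2 560 mm², y = 8 mm, Ī = 54 613 mm⁴.
Web plate: 18 × 190, A = 3 420 mm², y = 111 mm, Ī = 10 288 500 mm⁴.
Top plate: 80 × 18, A = 1 440 mm², y = 215 mm, Ī = 38 880 mm⁴.
Centroid: ȳ = ΣA·y / ΣA = 95.65 mm.
Transfer each piece to the horizontal axis through the centroid using Ī + A·d² with d = y − 95.65:
  bottom plate: d = -87.65 mm → contributes +19 720 480 mm⁴
  web plate: d = 15.35 mm → contributes +11 094 654 mm⁴
  top plate: d = 119.4 mm → contributes +20 551 914 mm⁴
Total I = 51 367 048 mm⁴.
Extreme fibre distance c = 128.4 mm; S = I/c = 400 201 mm³.

S_x ≈ 4.0 × 10⁵ mm³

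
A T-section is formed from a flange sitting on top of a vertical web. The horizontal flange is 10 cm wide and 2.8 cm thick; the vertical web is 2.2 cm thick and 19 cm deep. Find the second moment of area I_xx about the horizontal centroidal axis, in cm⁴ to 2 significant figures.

Split into non-overlapping primitives; take the origin at the lower-left of the bounding box.
Flange: 10 × 2.8, A = 28 cm², y = 20.4 cm, Ī = 18.29 cm⁴.
Web: 2.2 × 19, A = 41.8 cm², y = 9.5 cm, Ī = 1 257 cm⁴.
Centroid: ȳ = ΣA·y / ΣA = 13.87 cm.
Transfer each piece to the horizontal centroidal axis using Ī + A·d² with d = y − 13.87:
  flange: d = 6.528 cm → contributes +1 211 cm⁴
  web: d = -4.372 cm → contributes +2 057 cm⁴
Total I = 3 268 cm⁴.

I_xx ≈ 3300 cm⁴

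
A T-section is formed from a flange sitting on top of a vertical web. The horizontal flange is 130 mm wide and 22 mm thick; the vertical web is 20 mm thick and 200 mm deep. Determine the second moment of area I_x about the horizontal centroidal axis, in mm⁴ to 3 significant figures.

Break the section into simple shapes (no overlaps), measuring from the bottom-left corner of the bounding box.
Flange: 130 × 22, A = 2 860 mm², y = 211 mm, Ī = 115 353 mm⁴.
Web: 20 × 200, A = 4 000 mm², y = 100 mm, Ī = 13 333 333 mm⁴.
Centroid: ȳ = ΣA·y / ΣA = 146.28 mm.
Transfer each piece to the horizontal centroidal axis using Ī + A·d² with d = y − 146.28:
  flange: d = 64.723 mm → contributes +12 096 096 mm⁴
  web: d = -46.277 mm → contributes +21 899 564 mm⁴
Total I = 33 995 660 mm⁴.

I_x ≈ 3.40 × 10⁷ mm⁴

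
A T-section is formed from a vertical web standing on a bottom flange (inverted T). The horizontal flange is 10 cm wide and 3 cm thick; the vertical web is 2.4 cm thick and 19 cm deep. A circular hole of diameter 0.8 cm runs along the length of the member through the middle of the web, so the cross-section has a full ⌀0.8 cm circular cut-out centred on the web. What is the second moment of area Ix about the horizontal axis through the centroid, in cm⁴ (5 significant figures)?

Decompose the section into non-overlapping parts with the origin at the bottom-left of its bounding rectangle.
Flange: 10 × 3, A = 30 cm², y = 1.5 cm, Ī = 22.5 cm⁴.
Web: 2.4 × 19, A = 45.6 cm², y = 12.5 cm, Ī = 1371.8 cm⁴.
Hole (subtracted): ⌀0.8, A = 0.5026548 cm², y = 12.5 cm, Ī = 0.02010619 cm⁴.
Centroid: ȳ = ΣA·y / ΣA = 8.105704 cm.
Transfer each piece to the horizontal axis through the centroid using Ī + A·d² with d = y − 8.105704:
  flange: d = -6.605704 cm → contributes +1331.56 cm⁴
  web: d = 4.394296 cm → contributes +2252.329 cm⁴
  hole: d = 4.394296 cm → contributes −9.726291 cm⁴
Total I = 3574.162 cm⁴.

Ix ≈ 3574.2 cm⁴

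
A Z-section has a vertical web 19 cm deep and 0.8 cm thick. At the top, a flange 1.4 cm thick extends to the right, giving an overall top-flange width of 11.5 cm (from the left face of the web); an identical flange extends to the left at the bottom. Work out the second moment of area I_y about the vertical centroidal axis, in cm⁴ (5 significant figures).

I_y ≈ 1277.2 cm⁴

Treat the section as a set of non-overlapping primitives; coordinates are from the bounding-box lower-left.
Web: 0.8 × 19, A = 15.2 cm², x = 11.1 cm, Ī = 0.8106667 cm⁴.
Top flange (beyond web): 10.7 × 1.4, A = 14.98 cm², x = 16.85 cm, Ī = 142.9217 cm⁴.
Bottom flange (beyond web): 10.7 × 1.4, A = 14.98 cm², x = 5.35 cm, Ī = 142.9217 cm⁴.
Centroid: x̄ = ΣA·x / ΣA = 11.1 cm.
Transfer each piece to the vertical centroidal axis using Ī + A·d² with d = x − 11.1:
  web: d = 0 cm → contributes +0.8106667 cm⁴
  top flange (beyond web): d = 5.75 cm → contributes +638.1979 cm⁴
  bottom flange (beyond web): d = -5.75 cm → contributes +638.1979 cm⁴
Total I = 1277.207 cm⁴.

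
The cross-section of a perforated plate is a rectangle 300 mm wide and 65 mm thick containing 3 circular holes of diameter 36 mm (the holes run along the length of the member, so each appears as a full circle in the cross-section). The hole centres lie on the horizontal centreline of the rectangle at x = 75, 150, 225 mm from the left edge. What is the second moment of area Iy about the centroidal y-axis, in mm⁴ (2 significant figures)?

Break the section into simple shapes (no overlaps), measuring from the bottom-left corner of the bounding box.
Plate: 300 × 65, A = 19 500 mm², x = 150 mm, Ī = 146 250 000 mm⁴.
Hole 1 (subtracted): ⌀36, A = 1 018 mm², x = 75 mm, Ī = 82 448 mm⁴.
Hole 2 (subtracted): ⌀36, A = 1 018 mm², x = 150 mm, Ī = 82 448 mm⁴.
Hole 3 (subtracted): ⌀36, A = 1 018 mm², x = 225 mm, Ī = 82 448 mm⁴.
By symmetry the centroid is at mid-width, x̄ = 150 mm.
Transfer each piece to the centroidal y-axis using Ī + A·d² with d = x − 150:
  plate: d = 0 mm → contributes +146 250 000 mm⁴
  hole 1: d = -75 mm → contributes −5 808 001 mm⁴
  hole 2: d = 0 mm → contributes −82 448 mm⁴
  hole 3: d = 75 mm → contributes −5 808 001 mm⁴
Total I = 134 551 551 mm⁴.

Iy ≈ 1.3 × 10⁸ mm⁴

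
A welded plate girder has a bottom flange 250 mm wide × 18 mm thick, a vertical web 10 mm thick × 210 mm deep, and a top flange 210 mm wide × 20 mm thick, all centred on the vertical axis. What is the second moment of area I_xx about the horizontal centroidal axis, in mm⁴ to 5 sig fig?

Decompose the section into non-overlapping parts with the origin at the bottom-left of its bounding rectangle.
Bottom plate: 250 × 18, A = 4 500 mm², y = 9 mm, Ī = 121 500 mm⁴.
Web plate: 10 × 210, A = 2 100 mm², y = 123 mm, Ī = 7 717 500 mm⁴.
Top plate: 210 × 20, A = 4 200 mm², y = 238 mm, Ī = 140 000 mm⁴.
Centroid: ȳ = ΣA·y / ΣA = 120.2222 mm.
Transfer each piece to the horizontal centroidal axis using Ī + A·d² with d = y − 120.2222:
  bottom plate: d = -111.2222 mm → contributes +55 788 222 mm⁴
  web plate: d = 2.777778 mm → contributes +7 733 704 mm⁴
  top plate: d = 117.7778 mm → contributes +58 400 741 mm⁴
Total I = 121 922 667 mm⁴.

I_xx ≈ 1.2192 × 10⁸ mm⁴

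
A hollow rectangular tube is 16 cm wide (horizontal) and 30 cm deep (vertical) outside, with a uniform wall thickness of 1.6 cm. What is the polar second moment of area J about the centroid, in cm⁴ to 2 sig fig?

Decompose the section into non-overlapping parts with the origin at the bottom-left of its bounding rectangle.
Outer rectangle: 16 × 30, A = 480 cm², y = 15 cm, Ī = 36 000 cm⁴.
Inner void (subtracted): 12.8 × 26.8, A = 343 cm², y = 15 cm, Ī = 20 532 cm⁴.
By symmetry the centroid is at mid-height, ȳ = 15 cm.
All pieces are centred on the centroidal x-axis, so I = ΣĪ (holes subtracted) = 15 468 cm⁴.
Repeating about the centroidal y-axis gives I_y = 5 556 cm⁴.
Polar second moment: J = I_x + I_y = 21 024 cm⁴.

J ≈ 2.1 × 10⁴ cm⁴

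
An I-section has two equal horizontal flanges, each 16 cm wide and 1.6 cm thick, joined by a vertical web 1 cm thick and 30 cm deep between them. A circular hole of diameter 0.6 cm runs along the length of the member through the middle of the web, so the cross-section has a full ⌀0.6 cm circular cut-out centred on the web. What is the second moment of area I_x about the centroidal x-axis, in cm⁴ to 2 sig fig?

I_x ≈ 1.5 × 10⁴ cm⁴

Treat the section as a set of non-overlapping primitives; coordinates are from the bounding-box lower-left.
Bottom flange: 16 × 1.6, A = 25.6 cm², y = 0.8 cm, Ī = 5.461 cm⁴.
Web: 1 × 30, A = 30 cm², y = 16.6 cm, Ī = 2 250 cm⁴.
Top flange: 16 × 1.6, A = 25.6 cm², y = 32.4 cm, Ī = 5.461 cm⁴.
Hole (subtracted): ⌀0.6, A = 0.2827 cm², y = 16.6 cm, Ī = 0.006362 cm⁴.
By symmetry the centroid is at mid-height, ȳ = 16.6 cm.
Transfer each piece to the centroidal x-axis using Ī + A·d² with d = y − 16.6:
  bottom flange: d = -15.8 cm → contributes +6 396 cm⁴
  web: d = 0 cm → contributes +2 250 cm⁴
  top flange: d = 15.8 cm → contributes +6 396 cm⁴
  hole: d = 0 cm → contributes −0.006362 cm⁴
Total I = 15 042 cm⁴.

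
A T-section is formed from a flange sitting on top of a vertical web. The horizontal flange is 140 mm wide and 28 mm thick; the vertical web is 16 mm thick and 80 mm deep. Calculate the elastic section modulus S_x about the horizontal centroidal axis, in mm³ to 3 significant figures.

Decompose the section into non-overlapping parts with the origin at the bottom-left of its bounding rectangle.
Flange: 140 × 28, A = 3 920 mm², y = 94 mm, Ī = 256 107 mm⁴.
Web: 16 × 80, A = 1 280 mm², y = 40 mm, Ī = 682 667 mm⁴.
Centroid: ȳ = ΣA·y / ΣA = 80.708 mm.
Transfer each piece to the horizontal centroidal axis using Ī + A·d² with d = y − 80.708:
  flange: d = 13.292 mm → contributes +948 714 mm⁴
  web: d = -40.708 mm → contributes +2 803 775 mm⁴
Total I = 3 752 489 mm⁴.
Extreme fibre distance c = 80.708 mm; S = I/c = 46 495 mm³.

S_x ≈ 4.65 × 10⁴ mm³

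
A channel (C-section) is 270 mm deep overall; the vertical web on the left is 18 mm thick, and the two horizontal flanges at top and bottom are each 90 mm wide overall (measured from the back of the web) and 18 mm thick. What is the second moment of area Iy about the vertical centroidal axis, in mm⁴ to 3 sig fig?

Iy ≈ 4.67 × 10⁶ mm⁴

Break the section into simple shapes (no overlaps), measuring from the bottom-left corner of the bounding box.
Web: 18 × 270, A = 4 860 mm², x = 9 mm, Ī = 131 220 mm⁴.
Top flange (beyond web): 72 × 18, A = 1 296 mm², x = 54 mm, Ī = 559 872 mm⁴.
Bottom flange (beyond web): 72 × 18, A = 1 296 mm², x = 54 mm, Ī = 559 872 mm⁴.
Centroid: x̄ = ΣA·x / ΣA = 24.652 mm.
Transfer each piece to the vertical centroidal axis using Ī + A·d² with d = x − 24.652:
  web: d = -15.652 mm → contributes +1 321 874 mm⁴
  top flange (beyond web): d = 29.348 mm → contributes +1 676 110 mm⁴
  bottom flange (beyond web): d = 29.348 mm → contributes +1 676 110 mm⁴
Total I = 4 674 094 mm⁴.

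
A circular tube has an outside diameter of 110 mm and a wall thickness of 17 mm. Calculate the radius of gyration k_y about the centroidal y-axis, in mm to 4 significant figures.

Decompose the section into non-overlapping parts with the origin at the bottom-left of its bounding rectangle.
Outer circle: ⌀110, A = 9503.32 mm², x = 55 mm, Ī = 7 186 884 mm⁴.
Bore (subtracted): ⌀76, A = 4536.46 mm², x = 55 mm, Ī = 1 637 662 mm⁴.
By symmetry the centroid is at mid-width, x̄ = 55 mm.
All pieces are centred on the centroidal y-axis, so I = ΣĪ (holes subtracted) = 5 549 222 mm⁴.
Radius of gyration: k = √(I/A) = √(5 549 222 / 4966.86) = 33.4253 mm.

k_y ≈ 33.43 mm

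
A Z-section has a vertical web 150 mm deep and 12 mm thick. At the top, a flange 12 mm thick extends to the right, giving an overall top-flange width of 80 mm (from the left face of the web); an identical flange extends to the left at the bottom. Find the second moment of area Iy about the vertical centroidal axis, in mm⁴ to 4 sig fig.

Decompose the section into non-overlapping parts with the origin at the bottom-left of its bounding rectangle.
Web: 12 × 150, A = 1 800 mm², x = 74 mm, Ī = 21 600 mm⁴.
Top flange (beyond web): 68 × 12, A = 816 mm², x = 114 mm, Ī = 314 432 mm⁴.
Bottom flange (beyond web): 68 × 12, A = 816 mm², x = 34 mm, Ī = 314 432 mm⁴.
Centroid: x̄ = ΣA·x / ΣA = 74 mm.
Transfer each piece to the vertical centroidal axis using Ī + A·d² with d = x − 74:
  web: d = 0 mm → contributes +21 600 mm⁴
  top flange (beyond web): d = 40 mm → contributes +1 620 032 mm⁴
  bottom flange (beyond web): d = -40 mm → contributes +1 620 032 mm⁴
Total I = 3 261 664 mm⁴.

Iy ≈ 3.262 × 10⁶ mm⁴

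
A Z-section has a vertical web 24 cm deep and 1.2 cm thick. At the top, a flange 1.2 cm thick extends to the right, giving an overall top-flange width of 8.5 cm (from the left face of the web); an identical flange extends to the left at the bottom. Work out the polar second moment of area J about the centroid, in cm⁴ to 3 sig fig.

J ≈ 4060 cm⁴

Split into non-overlapping primitives; take the origin at the lower-left of the bounding box.
Web: 1.2 × 24, A = 28.8 cm², y = 12 cm, Ī = 1382.4 cm⁴.
Top flange (beyond web): 7.3 × 1.2, A = 8.76 cm², y = 23.4 cm, Ī = 1.0512 cm⁴.
Bottom flange (beyond web): 7.3 × 1.2, A = 8.76 cm², y = 0.6 cm, Ī = 1.0512 cm⁴.
Centroid: ȳ = ΣA·y / ΣA = 12 cm.
Transfer each piece to the centroidal x-axis using Ī + A·d² with d = y − 12:
  web: d = 0 cm → contributes +1382.4 cm⁴
  top flange (beyond web): d = 11.4 cm → contributes +1139.5 cm⁴
  bottom flange (beyond web): d = -11.4 cm → contributes +1139.5 cm⁴
Total I = 3661.4 cm⁴.
For the y-axis: x̄ = 7.9 cm.
Repeating about the centroidal y-axis gives I_y = 397.71 cm⁴.
Polar second moment: J = I_x + I_y = 4059.1 cm⁴.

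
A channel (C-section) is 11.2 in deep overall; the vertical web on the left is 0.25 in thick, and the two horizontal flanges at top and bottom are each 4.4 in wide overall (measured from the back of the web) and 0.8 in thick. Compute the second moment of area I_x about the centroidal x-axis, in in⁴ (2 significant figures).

Treat the section as a set of non-overlapping primitives; coordinates are from the bounding-box lower-left.
Web: 0.25 × 11.2, A = 2.8 in², y = 5.6 in, Ī = 29.27 in⁴.
Top flange (beyond web): 4.15 × 0.8, A = 3.32 in², y = 10.8 in, Ī = 0.1771 in⁴.
Bottom flange (beyond web): 4.15 × 0.8, A = 3.32 in², y = 0.4 in, Ī = 0.1771 in⁴.
By symmetry the centroid is at mid-height, ȳ = 5.6 in.
Transfer each piece to the centroidal x-axis using Ī + A·d² with d = y − 5.6:
  web: d = 0 in → contributes +29.27 in⁴
  top flange (beyond web): d = 5.2 in → contributes +89.95 in⁴
  bottom flange (beyond web): d = -5.2 in → contributes +89.95 in⁴
Total I = 209.2 in⁴.

I_x ≈ 210 in⁴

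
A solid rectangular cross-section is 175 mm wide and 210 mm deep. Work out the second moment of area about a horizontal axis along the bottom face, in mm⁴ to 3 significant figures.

I_base ≈ 5.40 × 10⁸ mm⁴

The section: 175 × 210, A = 36 750 mm², y = 105 mm, Ī = 135 056 250 mm⁴.
Transfer it to the bottom edge using Ī + A·d² with d = y − 0:
  the section: d = 105 mm → contributes +540 225 000 mm⁴
Total I = 540 225 000 mm⁴.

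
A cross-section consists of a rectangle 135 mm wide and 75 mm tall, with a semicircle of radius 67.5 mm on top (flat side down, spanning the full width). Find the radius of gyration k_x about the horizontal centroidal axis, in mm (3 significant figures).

Break the section into simple shapes (no overlaps), measuring from the bottom-left corner of the bounding box.
Rectangular body: 135 × 75, A = 10 125 mm², y = 37.5 mm, Ī = 4 746 094 mm⁴.
Semicircular cap: semicircle r = 67.5, A = 7156.9 mm², y = 103.65 mm, Ī = 2 278 490 mm⁴.
Centroid: ȳ = ΣA·y / ΣA = 64.894 mm.
Transfer each piece to the horizontal centroidal axis using Ī + A·d² with d = y − 64.894:
  rectangular body: d = -27.394 mm → contributes +12 344 051 mm⁴
  semicircular cap: d = 38.754 mm → contributes +13 027 401 mm⁴
Total I = 25 371 452 mm⁴.
Radius of gyration: k = √(I/A) = √(25 371 452 / 17 282) = 38.316 mm.

k_x ≈ 38.3 mm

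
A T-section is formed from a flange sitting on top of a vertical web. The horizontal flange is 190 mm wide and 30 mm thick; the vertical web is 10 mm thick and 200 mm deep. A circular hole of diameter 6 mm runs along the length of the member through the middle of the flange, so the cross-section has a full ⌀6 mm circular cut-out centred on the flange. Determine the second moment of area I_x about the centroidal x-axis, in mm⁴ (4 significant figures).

Treat the section as a set of non-overlapping primitives; coordinates are from the bounding-box lower-left.
Flange: 190 × 30, A = 5 700 mm², y = 215 mm, Ī = 427 500 mm⁴.
Web: 10 × 200, A = 2 000 mm², y = 100 mm, Ī = 6 666 667 mm⁴.
Hole (subtracted): ⌀6, A = 28.2743 mm², y = 215 mm, Ī = 63.6173 mm⁴.
Centroid: ȳ = ΣA·y / ΣA = 185.02 mm.
Transfer each piece to the centroidal x-axis using Ī + A·d² with d = y − 185.02:
  flange: d = 29.9802 mm → contributes +5 550 736 mm⁴
  web: d = -85.0198 mm → contributes +21 123 394 mm⁴
  hole: d = 29.9802 mm → contributes −25 477 mm⁴
Total I = 26 648 653 mm⁴.

I_x ≈ 2.665 × 10⁷ mm⁴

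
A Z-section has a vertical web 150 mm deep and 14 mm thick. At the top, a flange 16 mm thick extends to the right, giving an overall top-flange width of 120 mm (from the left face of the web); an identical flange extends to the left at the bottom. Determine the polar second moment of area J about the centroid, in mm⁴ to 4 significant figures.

J ≈ 3.466 × 10⁷ mm⁴

Decompose the section into non-overlapping parts with the origin at the bottom-left of its bounding rectangle.
Web: 14 × 150, A = 2 100 mm², y = 75 mm, Ī = 3 937 500 mm⁴.
Top flange (beyond web): 106 × 16, A = 1 696 mm², y = 142 mm, Ī = 36181.3 mm⁴.
Bottom flange (beyond web): 106 × 16, A = 1 696 mm², y = 8 mm, Ī = 36181.3 mm⁴.
Centroid: ȳ = ΣA·y / ΣA = 75 mm.
Transfer each piece to the centroidal x-axis using Ī + A·d² with d = y − 75:
  web: d = 0 mm → contributes +3 937 500 mm⁴
  top flange (beyond web): d = 67 mm → contributes +7 649 525 mm⁴
  bottom flange (beyond web): d = -67 mm → contributes +7 649 525 mm⁴
Total I = 19 236 551 mm⁴.
For the y-axis: x̄ = 113 mm.
Repeating about the centroidal y-axis gives I_y = 15 421 543 mm⁴.
Polar second moment: J = I_x + I_y = 34 658 093 mm⁴.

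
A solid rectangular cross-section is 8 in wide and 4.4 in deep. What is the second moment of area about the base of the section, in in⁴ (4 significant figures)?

I_base ≈ 227.2 in⁴

The section: 8 × 4.4, A = 35.2 in², y = 2.2 in, Ī = 56.7893 in⁴.
Transfer it to the bottom edge using Ī + A·d² with d = y − 0:
  the section: d = 2.2 in → contributes +227.157 in⁴
Total I = 227.157 in⁴.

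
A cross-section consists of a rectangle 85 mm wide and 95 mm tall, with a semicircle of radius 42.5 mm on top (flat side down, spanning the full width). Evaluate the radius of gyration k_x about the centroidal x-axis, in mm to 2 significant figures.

Split into non-overlapping primitives; take the origin at the lower-left of the bounding box.
Rectangular body: 85 × 95, A = 8 075 mm², y = 47.5 mm, Ī = 6 073 073 mm⁴.
Semicircular cap: semicircle r = 42.5, A = 2 837 mm², y = 113 mm, Ī = 358 086 mm⁴.
Centroid: ȳ = ΣA·y / ΣA = 64.54 mm.
Transfer each piece to the centroidal x-axis using Ī + A·d² with d = y − 64.54:
  rectangular body: d = -17.04 mm → contributes +8 417 787 mm⁴
  semicircular cap: d = 48.5 mm → contributes +7 031 294 mm⁴
Total I = 15 449 081 mm⁴.
Radius of gyration: k = √(I/A) = √(15 449 081 / 10 912) = 37.63 mm.

k_x ≈ 38 mm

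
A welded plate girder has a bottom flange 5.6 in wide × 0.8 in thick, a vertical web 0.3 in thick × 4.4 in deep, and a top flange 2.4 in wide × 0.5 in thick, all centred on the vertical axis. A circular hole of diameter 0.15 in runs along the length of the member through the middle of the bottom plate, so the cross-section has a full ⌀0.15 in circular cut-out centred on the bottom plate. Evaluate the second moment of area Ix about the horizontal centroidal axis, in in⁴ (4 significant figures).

Ix ≈ 29.02 in⁴

Break the section into simple shapes (no overlaps), measuring from the bottom-left corner of the bounding box.
Bottom plate: 5.6 × 0.8, A = 4.48 in², y = 0.4 in, Ī = 0.238933 in⁴.
Web plate: 0.3 × 4.4, A = 1.32 in², y = 3 in, Ī = 2.1296 in⁴.
Top plate: 2.4 × 0.5, A = 1.2 in², y = 5.45 in, Ī = 0.025 in⁴.
Hole (subtracted): ⌀0.15, A = 0.0176715 in², y = 0.4 in, Ī = 0.0000248505 in⁴.
Centroid: ȳ = ΣA·y / ΣA = 1.75943 in.
Transfer each piece to the horizontal centroidal axis using Ī + A·d² with d = y − 1.75943:
  bottom plate: d = -1.35943 in → contributes +8.51822 in⁴
  web plate: d = 1.24057 in → contributes +4.16109 in⁴
  top plate: d = 3.69057 in → contributes +16.3694 in⁴
  hole: d = -1.35943 in → contributes −0.0326827 in⁴
Total I = 29.016 in⁴.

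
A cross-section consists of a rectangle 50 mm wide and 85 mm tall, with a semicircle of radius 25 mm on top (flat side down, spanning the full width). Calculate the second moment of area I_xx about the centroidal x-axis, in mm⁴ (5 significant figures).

Break the section into simple shapes (no overlaps), measuring from the bottom-left corner of the bounding box.
Rectangular body: 50 × 85, A = 4 250 mm², y = 42.5 mm, Ī = 2 558 854 mm⁴.
Semicircular cap: semicircle r = 25, A = 981.7477 mm², y = 95.61033 mm, Ī = 42873.81 mm⁴.
Centroid: ȳ = ΣA·y / ΣA = 52.46626 mm.
Transfer each piece to the centroidal x-axis using Ī + A·d² with d = y − 52.46626:
  rectangular body: d = -9.966257 mm → contributes +2 980 991 mm⁴
  semicircular cap: d = 43.14407 mm → contributes +1 870 310 mm⁴
Total I = 4 851 301 mm⁴.

I_xx ≈ 4.8513 × 10⁶ mm⁴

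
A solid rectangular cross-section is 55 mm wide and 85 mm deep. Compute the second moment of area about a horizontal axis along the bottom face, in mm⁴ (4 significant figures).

I_base ≈ 1.126 × 10⁷ mm⁴

The section: 55 × 85, A = 4 675 mm², y = 42.5 mm, Ī = 2 814 740 mm⁴.
Transfer it to a horizontal axis along the bottom face using Ī + A·d² with d = y − 0:
  the section: d = 42.5 mm → contributes +11 258 958 mm⁴
Total I = 11 258 958 mm⁴.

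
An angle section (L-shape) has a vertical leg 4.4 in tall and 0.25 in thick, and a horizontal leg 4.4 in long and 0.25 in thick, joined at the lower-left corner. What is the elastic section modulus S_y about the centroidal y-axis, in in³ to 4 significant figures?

Split into non-overlapping primitives; take the origin at the lower-left of the bounding box.
Vertical leg: 0.25 × 4.4, A = 1.1 in², x = 0.125 in, Ī = 0.00572917 in⁴.
Horizontal leg (remainder): 4.15 × 0.25, A = 1.0375 in², x = 2.325 in, Ī = 1.48903 in⁴.
Centroid: x̄ = ΣA·x / ΣA = 1.19284 in.
Transfer each piece to the centroidal y-axis using Ī + A·d² with d = x − 1.19284:
  vertical leg: d = -1.06784 in → contributes +1.26003 in⁴
  horizontal leg (remainder): d = 1.13216 in → contributes +2.81889 in⁴
Total I = 4.07892 in⁴.
Extreme fibre distance c = 3.20716 in; S = I/c = 1.27182 in³.

S_y ≈ 1.272 in³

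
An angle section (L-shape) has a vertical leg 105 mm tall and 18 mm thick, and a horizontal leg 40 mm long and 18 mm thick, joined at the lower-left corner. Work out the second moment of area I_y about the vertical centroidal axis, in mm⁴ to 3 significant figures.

Split into non-overlapping primitives; take the origin at the lower-left of the bounding box.
Vertical leg: 18 × 105, A = 1 890 mm², x = 9 mm, Ī = 51 030 mm⁴.
Horizontal leg (remainder): 22 × 18, A = 396 mm², x = 29 mm, Ī = 15 972 mm⁴.
Centroid: x̄ = ΣA·x / ΣA = 12.465 mm.
Transfer each piece to the vertical centroidal axis using Ī + A·d² with d = x − 12.465:
  vertical leg: d = -3.4646 mm → contributes +73 716 mm⁴
  horizontal leg (remainder): d = 16.535 mm → contributes +124 247 mm⁴
Total I = 197 963 mm⁴.

I_y ≈ 1.98 × 10⁵ mm⁴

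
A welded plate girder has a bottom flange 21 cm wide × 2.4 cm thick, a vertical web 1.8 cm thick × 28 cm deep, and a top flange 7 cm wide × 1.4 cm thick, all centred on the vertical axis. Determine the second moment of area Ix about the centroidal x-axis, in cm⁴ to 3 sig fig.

Decompose the section into non-overlapping parts with the origin at the bottom-left of its bounding rectangle.
Bottom plate: 21 × 2.4, A = 50.4 cm², y = 1.2 cm, Ī = 24.192 cm⁴.
Web plate: 1.8 × 28, A = 50.4 cm², y = 16.4 cm, Ī = 3292.8 cm⁴.
Top plate: 7 × 1.4, A = 9.8 cm², y = 31.1 cm, Ī = 1.6007 cm⁴.
Centroid: ȳ = ΣA·y / ΣA = 10.776 cm.
Transfer each piece to the centroidal x-axis using Ī + A·d² with d = y − 10.776:
  bottom plate: d = -9.5759 cm → contributes +4645.8 cm⁴
  web plate: d = 5.6241 cm → contributes +4886.9 cm⁴
  top plate: d = 20.324 cm → contributes +4049.7 cm⁴
Total I = 13 582 cm⁴.

Ix ≈ 1.36 × 10⁴ cm⁴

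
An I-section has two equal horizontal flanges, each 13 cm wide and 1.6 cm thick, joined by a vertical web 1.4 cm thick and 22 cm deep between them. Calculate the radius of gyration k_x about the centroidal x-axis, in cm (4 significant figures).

k_x ≈ 9.863 cm

Treat the section as a set of non-overlapping primitives; coordinates are from the bounding-box lower-left.
Bottom flange: 13 × 1.6, A = 20.8 cm², y = 0.8 cm, Ī = 4.43733 cm⁴.
Web: 1.4 × 22, A = 30.8 cm², y = 12.6 cm, Ī = 1242.27 cm⁴.
Top flange: 13 × 1.6, A = 20.8 cm², y = 24.4 cm, Ī = 4.43733 cm⁴.
By symmetry the centroid is at mid-height, ȳ = 12.6 cm.
Transfer each piece to the centroidal x-axis using Ī + A·d² with d = y − 12.6:
  bottom flange: d = -11.8 cm → contributes +2900.63 cm⁴
  web: d = 0 cm → contributes +1242.27 cm⁴
  top flange: d = 11.8 cm → contributes +2900.63 cm⁴
Total I = 7043.53 cm⁴.
Radius of gyration: k = √(I/A) = √(7043.53 / 72.4) = 9.86338 cm.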